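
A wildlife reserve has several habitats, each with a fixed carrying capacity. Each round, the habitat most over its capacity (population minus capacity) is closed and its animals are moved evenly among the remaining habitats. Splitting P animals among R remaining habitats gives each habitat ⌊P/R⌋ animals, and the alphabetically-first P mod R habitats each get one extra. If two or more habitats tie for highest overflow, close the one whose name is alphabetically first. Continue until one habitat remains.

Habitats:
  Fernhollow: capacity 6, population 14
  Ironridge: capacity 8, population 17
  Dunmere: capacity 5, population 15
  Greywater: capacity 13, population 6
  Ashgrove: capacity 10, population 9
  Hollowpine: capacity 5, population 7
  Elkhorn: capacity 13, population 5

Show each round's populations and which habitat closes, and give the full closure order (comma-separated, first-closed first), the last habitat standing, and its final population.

Closure order: Dunmere, Fernhollow, Ironridge, Ashgrove, Hollowpine, Elkhorn
Last habitat: Greywater with 73 animals

Round 1: Ashgrove=9 Dunmere=15 Elkhorn=5 Fernhollow=14 Greywater=6 Hollowpine=7 Ironridge=17 → close Dunmere (overflow 10)
  15÷6 = 2 each, +1 to first 3
Round 2: Ashgrove=12 Elkhorn=8 Fernhollow=17 Greywater=8 Hollowpine=9 Ironridge=19 → close Fernhollow (overflow 11)
  17÷5 = 3 each, +1 to first 2
Round 3: Ashgrove=16 Elkhorn=12 Greywater=11 Hollowpine=12 Ironridge=22 → close Ironridge (overflow 14)
  22÷4 = 5 each, +1 to first 2
Round 4: Ashgrove=22 Elkhorn=18 Greywater=16 Hollowpine=17 → close Ashgrove (overflow 12)
  22÷3 = 7 each, +1 to first 1
Round 5: Elkhorn=26 Greywater=23 Hollowpine=24 → close Hollowpine (overflow 19)
  24÷2 = 12 each, +1 to first 0
Round 6: Elkhorn=38 Greywater=35 → close Elkhorn (overflow 25)
  38÷1 = 38 each, +1 to first 0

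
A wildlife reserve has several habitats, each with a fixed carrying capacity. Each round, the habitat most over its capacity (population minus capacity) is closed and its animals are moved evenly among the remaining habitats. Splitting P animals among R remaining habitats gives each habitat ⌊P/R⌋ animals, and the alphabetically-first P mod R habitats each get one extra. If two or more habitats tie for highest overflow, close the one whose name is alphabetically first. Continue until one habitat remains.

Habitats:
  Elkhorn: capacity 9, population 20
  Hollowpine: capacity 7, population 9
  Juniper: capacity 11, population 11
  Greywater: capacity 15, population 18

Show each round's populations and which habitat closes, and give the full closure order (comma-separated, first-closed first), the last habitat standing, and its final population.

Closure order: Elkhorn, Greywater, Hollowpine
Last habitat: Juniper with 58 animals

Round 1: Elkhorn=20 Greywater=18 Hollowpine=9 Juniper=11 → close Elkhorn (overflow 11)
  20÷3 = 6 each, +1 to first 2
Round 2: Greywater=25 Hollowpine=16 Juniper=17 → close Greywater (overflow 10)
  25÷2 = 12 each, +1 to first 1
Round 3: Hollowpine=29 Juniper=29 → close Hollowpine (overflow 22)
  29÷1 = 29 each, +1 to first 0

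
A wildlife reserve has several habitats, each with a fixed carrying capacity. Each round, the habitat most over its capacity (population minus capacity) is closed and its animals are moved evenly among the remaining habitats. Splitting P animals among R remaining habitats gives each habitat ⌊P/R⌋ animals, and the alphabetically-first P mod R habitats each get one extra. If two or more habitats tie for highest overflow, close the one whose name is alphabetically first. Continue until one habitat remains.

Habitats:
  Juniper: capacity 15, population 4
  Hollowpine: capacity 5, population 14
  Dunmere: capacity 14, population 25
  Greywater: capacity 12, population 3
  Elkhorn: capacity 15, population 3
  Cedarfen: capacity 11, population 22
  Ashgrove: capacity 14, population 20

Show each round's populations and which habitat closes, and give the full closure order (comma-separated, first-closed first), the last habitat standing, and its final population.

Round 1: Ashgrove=20 Cedarfen=22 Dunmere=25 Elkhorn=3 Greywater=3 Hollowpine=14 Juniper=4 → close Cedarfen (overflow 11)
  22÷6 = 3 each, +1 to first 4
Round 2: Ashgrove=24 Dunmere=29 Elkhorn=7 Greywater=7 Hollowpine=17 Juniper=7 → close Dunmere (overflow 15)
  29÷5 = 5 each, +1 to first 4
Round 3: Ashgrove=30 Elkhorn=13 Greywater=13 Hollowpine=23 Juniper=12 → close Hollowpine (overflow 18)
  23÷4 = 5 each, +1 to first 3
Round 4: Ashgrove=36 Elkhorn=19 Greywater=19 Juniper=17 → close Ashgrove (overflow 22)
  36÷3 = 12 each, +1 to first 0
Round 5: Elkhorn=31 Greywater=31 Juniper=29 → close Greywater (overflow 19)
  31÷2 = 15 each, +1 to first 1
Round 6: Elkhorn=47 Juniper=44 → close Elkhorn (overflow 32)
  47÷1 = 47 each, +1 to first 0

Closure order: Cedarfen, Dunmere, Hollowpine, Ashgrove, Greywater, Elkhorn
Last habitat: Juniper with 91 animals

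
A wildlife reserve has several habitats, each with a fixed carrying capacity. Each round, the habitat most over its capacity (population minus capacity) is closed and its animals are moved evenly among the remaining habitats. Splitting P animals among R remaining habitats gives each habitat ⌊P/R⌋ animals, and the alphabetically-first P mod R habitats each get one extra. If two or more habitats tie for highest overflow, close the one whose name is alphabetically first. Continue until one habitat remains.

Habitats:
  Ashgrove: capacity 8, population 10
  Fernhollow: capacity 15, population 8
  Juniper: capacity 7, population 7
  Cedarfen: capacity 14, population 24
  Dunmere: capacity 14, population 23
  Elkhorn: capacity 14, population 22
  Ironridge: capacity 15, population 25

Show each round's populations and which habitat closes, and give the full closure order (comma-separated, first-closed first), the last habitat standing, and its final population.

Round 1: Ashgrove=10 Cedarfen=24 Dunmere=23 Elkhorn=22 Fernhollow=8 Ironridge=25 Juniper=7 → close Cedarfen (overflow 10)
  24÷6 = 4 each, +1 to first 0
Round 2: Ashgrove=14 Dunmere=27 Elkhorn=26 Fernhollow=12 Ironridge=29 Juniper=11 → close Ironridge (overflow 14)
  29÷5 = 5 each, +1 to first 4
Round 3: Ashgrove=20 Dunmere=33 Elkhorn=32 Fernhollow=18 Juniper=16 → close Dunmere (overflow 19)
  33÷4 = 8 each, +1 to first 1
Round 4: Ashgrove=29 Elkhorn=40 Fernhollow=26 Juniper=24 → close Elkhorn (overflow 26)
  40÷3 = 13 each, +1 to first 1
Round 5: Ashgrove=43 Fernhollow=39 Juniper=37 → close Ashgrove (overflow 35)
  43÷2 = 21 each, +1 to first 1
Round 6: Fernhollow=61 Juniper=58 → close Juniper (overflow 51)
  58÷1 = 58 each, +1 to first 0

Closure order: Cedarfen, Ironridge, Dunmere, Elkhorn, Ashgrove, Juniper
Last habitat: Fernhollow with 119 animals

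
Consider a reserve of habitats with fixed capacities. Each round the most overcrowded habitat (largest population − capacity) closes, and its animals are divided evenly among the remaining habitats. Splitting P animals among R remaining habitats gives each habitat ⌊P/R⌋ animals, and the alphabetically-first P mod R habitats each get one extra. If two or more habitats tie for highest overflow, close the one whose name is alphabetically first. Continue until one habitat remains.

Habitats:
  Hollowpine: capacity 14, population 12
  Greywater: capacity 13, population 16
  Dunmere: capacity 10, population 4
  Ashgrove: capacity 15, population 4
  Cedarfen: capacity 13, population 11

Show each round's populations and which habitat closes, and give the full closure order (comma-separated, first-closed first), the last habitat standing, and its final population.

Closure order: Greywater, Cedarfen, Hollowpine, Dunmere
Last habitat: Ashgrove with 47 animals

Round 1: Ashgrove=4 Cedarfen=11 Dunmere=4 Greywater=16 Hollowpine=12 → close Greywater (overflow 3)
  16÷4 = 4 each, +1 to first 0
Round 2: Ashgrove=8 Cedarfen=15 Dunmere=8 Hollowpine=16 → close Cedarfen (overflow 2)
  15÷3 = 5 each, +1 to first 0
Round 3: Ashgrove=13 Dunmere=13 Hollowpine=21 → close Hollowpine (overflow 7)
  21÷2 = 10 each, +1 to first 1
Round 4: Ashgrove=24 Dunmere=23 → close Dunmere (overflow 13)
  23÷1 = 23 each, +1 to first 0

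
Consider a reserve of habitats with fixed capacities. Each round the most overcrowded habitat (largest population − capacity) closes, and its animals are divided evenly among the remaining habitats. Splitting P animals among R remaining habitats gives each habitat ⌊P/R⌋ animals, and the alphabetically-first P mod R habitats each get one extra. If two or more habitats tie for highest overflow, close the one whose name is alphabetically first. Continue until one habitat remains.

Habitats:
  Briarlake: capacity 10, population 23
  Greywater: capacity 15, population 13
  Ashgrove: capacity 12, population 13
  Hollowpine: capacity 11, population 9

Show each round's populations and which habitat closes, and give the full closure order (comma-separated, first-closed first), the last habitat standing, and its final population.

Closure order: Briarlake, Ashgrove, Greywater
Last habitat: Hollowpine with 58 animals

Round 1: Ashgrove=13 Briarlake=23 Greywater=13 Hollowpine=9 → close Briarlake (overflow 13)
  23÷3 = 7 each, +1 to first 2
Round 2: Ashgrove=21 Greywater=21 Hollowpine=16 → close Ashgrove (overflow 9)
  21÷2 = 10 each, +1 to first 1
Round 3: Greywater=32 Hollowpine=26 → close Greywater (overflow 17)
  32÷1 = 32 each, +1 to first 0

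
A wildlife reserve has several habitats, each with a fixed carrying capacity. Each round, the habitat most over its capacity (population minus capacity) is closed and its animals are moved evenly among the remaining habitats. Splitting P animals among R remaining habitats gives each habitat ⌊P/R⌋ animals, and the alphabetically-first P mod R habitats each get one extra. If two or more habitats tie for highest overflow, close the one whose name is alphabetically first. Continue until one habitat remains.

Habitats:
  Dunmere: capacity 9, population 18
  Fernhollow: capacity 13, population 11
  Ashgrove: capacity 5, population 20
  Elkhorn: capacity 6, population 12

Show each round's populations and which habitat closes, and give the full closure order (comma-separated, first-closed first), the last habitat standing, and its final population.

Closure order: Ashgrove, Dunmere, Elkhorn
Last habitat: Fernhollow with 61 animals

Round 1: Ashgrove=20 Dunmere=18 Elkhorn=12 Fernhollow=11 → close Ashgrove (overflow 15)
  20÷3 = 6 each, +1 to first 2
Round 2: Dunmere=25 Elkhorn=19 Fernhollow=17 → close Dunmere (overflow 16)
  25÷2 = 12 each, +1 to first 1
Round 3: Elkhorn=32 Fernhollow=29 → close Elkhorn (overflow 26)
  32÷1 = 32 each, +1 to first 0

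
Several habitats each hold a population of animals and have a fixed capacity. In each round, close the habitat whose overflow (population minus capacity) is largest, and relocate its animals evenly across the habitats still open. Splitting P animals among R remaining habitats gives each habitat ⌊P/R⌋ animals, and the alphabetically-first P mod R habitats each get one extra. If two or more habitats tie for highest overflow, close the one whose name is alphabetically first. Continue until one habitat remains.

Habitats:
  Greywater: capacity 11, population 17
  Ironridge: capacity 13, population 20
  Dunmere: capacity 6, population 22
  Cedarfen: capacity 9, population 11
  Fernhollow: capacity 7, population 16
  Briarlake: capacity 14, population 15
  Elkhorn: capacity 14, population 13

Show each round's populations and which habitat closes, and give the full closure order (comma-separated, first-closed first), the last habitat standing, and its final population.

Round 1: Briarlake=15 Cedarfen=11 Dunmere=22 Elkhorn=13 Fernhollow=16 Greywater=17 Ironridge=20 → close Dunmere (overflow 16)
  22÷6 = 3 each, +1 to first 4
Round 2: Briarlake=19 Cedarfen=15 Elkhorn=17 Fernhollow=20 Greywater=20 Ironridge=23 → close Fernhollow (overflow 13)
  20÷5 = 4 each, +1 to first 0
Round 3: Briarlake=23 Cedarfen=19 Elkhorn=21 Greywater=24 Ironridge=27 → close Ironridge (overflow 14)
  27÷4 = 6 each, +1 to first 3
Round 4: Briarlake=30 Cedarfen=26 Elkhorn=28 Greywater=30 → close Greywater (overflow 19)
  30÷3 = 10 each, +1 to first 0
Round 5: Briarlake=40 Cedarfen=36 Elkhorn=38 → close Cedarfen (overflow 27)
  36÷2 = 18 each, +1 to first 0
Round 6: Briarlake=58 Elkhorn=56 → close Briarlake (overflow 44)
  58÷1 = 58 each, +1 to first 0

Closure order: Dunmere, Fernhollow, Ironridge, Greywater, Cedarfen, Briarlake
Last habitat: Elkhorn with 114 animals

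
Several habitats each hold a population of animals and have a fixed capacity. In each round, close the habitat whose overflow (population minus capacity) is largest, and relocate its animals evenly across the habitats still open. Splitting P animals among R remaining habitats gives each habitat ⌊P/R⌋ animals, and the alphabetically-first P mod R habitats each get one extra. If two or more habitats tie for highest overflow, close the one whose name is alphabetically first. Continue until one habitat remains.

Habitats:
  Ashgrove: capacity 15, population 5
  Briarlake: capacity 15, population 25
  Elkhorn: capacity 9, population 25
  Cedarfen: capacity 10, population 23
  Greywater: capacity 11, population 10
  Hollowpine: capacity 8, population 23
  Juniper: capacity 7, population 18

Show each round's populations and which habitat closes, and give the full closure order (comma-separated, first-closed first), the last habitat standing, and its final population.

Closure order: Elkhorn, Hollowpine, Cedarfen, Briarlake, Juniper, Greywater
Last habitat: Ashgrove with 129 animals

Round 1: Ashgrove=5 Briarlake=25 Cedarfen=23 Elkhorn=25 Greywater=10 Hollowpine=23 Juniper=18 → close Elkhorn (overflow 16)
  25÷6 = 4 each, +1 to first 1
Round 2: Ashgrove=10 Briarlake=29 Cedarfen=27 Greywater=14 Hollowpine=27 Juniper=22 → close Hollowpine (overflow 19)
  27÷5 = 5 each, +1 to first 2
Round 3: Ashgrove=16 Briarlake=35 Cedarfen=32 Greywater=19 Juniper=27 → close Cedarfen (overflow 22)
  32÷4 = 8 each, +1 to first 0
Round 4: Ashgrove=24 Briarlake=43 Greywater=27 Juniper=35 → close Briarlake (overflow 28)
  43÷3 = 14 each, +1 to first 1
Round 5: Ashgrove=39 Greywater=41 Juniper=49 → close Juniper (overflow 42)
  49÷2 = 24 each, +1 to first 1
Round 6: Ashgrove=64 Greywater=65 → close Greywater (overflow 54)
  65÷1 = 65 each, +1 to first 0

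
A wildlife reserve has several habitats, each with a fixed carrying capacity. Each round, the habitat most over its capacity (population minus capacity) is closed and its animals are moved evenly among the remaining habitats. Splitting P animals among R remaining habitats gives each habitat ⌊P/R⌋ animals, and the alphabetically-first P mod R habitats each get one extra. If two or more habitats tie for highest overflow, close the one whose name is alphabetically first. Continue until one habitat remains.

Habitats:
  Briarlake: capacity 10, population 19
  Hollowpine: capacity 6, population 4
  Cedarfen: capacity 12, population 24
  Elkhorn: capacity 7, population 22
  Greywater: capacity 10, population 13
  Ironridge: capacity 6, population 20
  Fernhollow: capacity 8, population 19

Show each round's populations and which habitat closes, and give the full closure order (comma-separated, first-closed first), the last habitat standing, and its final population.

Closure order: Elkhorn, Ironridge, Cedarfen, Fernhollow, Briarlake, Greywater
Last habitat: Hollowpine with 121 animals

Round 1: Briarlake=19 Cedarfen=24 Elkhorn=22 Fernhollow=19 Greywater=13 Hollowpine=4 Ironridge=20 → close Elkhorn (overflow 15)
  22÷6 = 3 each, +1 to first 4
Round 2: Briarlake=23 Cedarfen=28 Fernhollow=23 Greywater=17 Hollowpine=7 Ironridge=23 → close Ironridge (overflow 17)
  23÷5 = 4 each, +1 to first 3
Round 3: Briarlake=28 Cedarfen=33 Fernhollow=28 Greywater=21 Hollowpine=11 → close Cedarfen (overflow 21)
  33÷4 = 8 each, +1 to first 1
Round 4: Briarlake=37 Fernhollow=36 Greywater=29 Hollowpine=19 → close Fernhollow (overflow 28)
  36÷3 = 12 each, +1 to first 0
Round 5: Briarlake=49 Greywater=41 Hollowpine=31 → close Briarlake (overflow 39)
  49÷2 = 24 each, +1 to first 1
Round 6: Greywater=66 Hollowpine=55 → close Greywater (overflow 56)
  66÷1 = 66 each, +1 to first 0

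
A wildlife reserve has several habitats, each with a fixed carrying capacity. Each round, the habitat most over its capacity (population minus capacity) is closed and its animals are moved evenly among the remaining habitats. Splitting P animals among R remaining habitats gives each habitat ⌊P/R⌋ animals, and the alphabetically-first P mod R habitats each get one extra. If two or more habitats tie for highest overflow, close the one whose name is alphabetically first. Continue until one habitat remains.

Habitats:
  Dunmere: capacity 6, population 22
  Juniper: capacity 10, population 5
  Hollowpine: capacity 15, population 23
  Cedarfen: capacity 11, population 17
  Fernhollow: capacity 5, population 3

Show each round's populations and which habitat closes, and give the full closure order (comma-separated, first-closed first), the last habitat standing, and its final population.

Round 1: Cedarfen=17 Dunmere=22 Fernhollow=3 Hollowpine=23 Juniper=5 → close Dunmere (overflow 16)
  22÷4 = 5 each, +1 to first 2
Round 2: Cedarfen=23 Fernhollow=9 Hollowpine=28 Juniper=10 → close Hollowpine (overflow 13)
  28÷3 = 9 each, +1 to first 1
Round 3: Cedarfen=33 Fernhollow=18 Juniper=19 → close Cedarfen (overflow 22)
  33÷2 = 16 each, +1 to first 1
Round 4: Fernhollow=35 Juniper=35 → close Fernhollow (overflow 30)
  35÷1 = 35 each, +1 to first 0

Closure order: Dunmere, Hollowpine, Cedarfen, Fernhollow
Last habitat: Juniper with 70 animals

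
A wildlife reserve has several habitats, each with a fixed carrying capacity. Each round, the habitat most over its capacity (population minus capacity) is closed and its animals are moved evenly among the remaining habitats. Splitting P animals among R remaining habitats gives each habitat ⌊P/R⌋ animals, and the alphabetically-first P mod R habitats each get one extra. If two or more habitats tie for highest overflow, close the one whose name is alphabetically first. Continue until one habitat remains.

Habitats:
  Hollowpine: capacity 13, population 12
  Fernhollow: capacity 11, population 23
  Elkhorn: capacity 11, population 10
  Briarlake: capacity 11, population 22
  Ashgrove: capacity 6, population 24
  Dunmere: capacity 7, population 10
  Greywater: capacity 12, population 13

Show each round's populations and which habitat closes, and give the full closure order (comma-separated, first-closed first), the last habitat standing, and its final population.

Closure order: Ashgrove, Fernhollow, Briarlake, Dunmere, Greywater, Elkhorn
Last habitat: Hollowpine with 114 animals

Round 1: Ashgrove=24 Briarlake=22 Dunmere=10 Elkhorn=10 Fernhollow=23 Greywater=13 Hollowpine=12 → close Ashgrove (overflow 18)
  24÷6 = 4 each, +1 to first 0
Round 2: Briarlake=26 Dunmere=14 Elkhorn=14 Fernhollow=27 Greywater=17 Hollowpine=16 → close Fernhollow (overflow 16)
  27÷5 = 5 each, +1 to first 2
Round 3: Briarlake=32 Dunmere=20 Elkhorn=19 Greywater=22 Hollowpine=21 → close Briarlake (overflow 21)
  32÷4 = 8 each, +1 to first 0
Round 4: Dunmere=28 Elkhorn=27 Greywater=30 Hollowpine=29 → close Dunmere (overflow 21)
  28÷3 = 9 each, +1 to first 1
Round 5: Elkhorn=37 Greywater=39 Hollowpine=38 → close Greywater (overflow 27)
  39÷2 = 19 each, +1 to first 1
Round 6: Elkhorn=57 Hollowpine=57 → close Elkhorn (overflow 46)
  57÷1 = 57 each, +1 to first 0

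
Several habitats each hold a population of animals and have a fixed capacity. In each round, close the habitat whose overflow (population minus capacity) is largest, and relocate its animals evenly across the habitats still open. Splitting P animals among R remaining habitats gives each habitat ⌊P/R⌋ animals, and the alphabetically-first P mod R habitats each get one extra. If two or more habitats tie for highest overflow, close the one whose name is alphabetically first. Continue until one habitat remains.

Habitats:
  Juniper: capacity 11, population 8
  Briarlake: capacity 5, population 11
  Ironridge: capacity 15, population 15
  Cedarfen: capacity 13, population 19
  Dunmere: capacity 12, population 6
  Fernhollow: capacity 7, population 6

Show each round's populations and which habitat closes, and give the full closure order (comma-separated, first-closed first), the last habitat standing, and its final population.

Closure order: Briarlake, Cedarfen, Fernhollow, Ironridge, Dunmere
Last habitat: Juniper with 65 animals

Round 1: Briarlake=11 Cedarfen=19 Dunmere=6 Fernhollow=6 Ironridge=15 Juniper=8 → close Briarlake (overflow 6)
  11÷5 = 2 each, +1 to first 1
Round 2: Cedarfen=22 Dunmere=8 Fernhollow=8 Ironridge=17 Juniper=10 → close Cedarfen (overflow 9)
  22÷4 = 5 each, +1 to first 2
Round 3: Dunmere=14 Fernhollow=14 Ironridge=22 Juniper=15 → close Fernhollow (overflow 7)
  14÷3 = 4 each, +1 to first 2
Round 4: Dunmere=19 Ironridge=27 Juniper=19 → close Ironridge (overflow 12)
  27÷2 = 13 each, +1 to first 1
Round 5: Dunmere=33 Juniper=32 → close Dunmere (overflow 21)
  33÷1 = 33 each, +1 to first 0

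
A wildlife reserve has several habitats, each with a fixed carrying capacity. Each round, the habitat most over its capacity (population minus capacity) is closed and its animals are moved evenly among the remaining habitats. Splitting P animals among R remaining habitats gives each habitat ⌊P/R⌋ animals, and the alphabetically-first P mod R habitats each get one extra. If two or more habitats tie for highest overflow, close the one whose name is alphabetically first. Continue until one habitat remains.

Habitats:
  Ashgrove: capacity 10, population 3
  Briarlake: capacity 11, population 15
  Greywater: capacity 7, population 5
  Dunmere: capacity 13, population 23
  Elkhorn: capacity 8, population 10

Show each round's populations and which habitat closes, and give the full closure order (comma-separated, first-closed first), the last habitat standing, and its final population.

Round 1: Ashgrove=3 Briarlake=15 Dunmere=23 Elkhorn=10 Greywater=5 → close Dunmere (overflow 10)
  23÷4 = 5 each, +1 to first 3
Round 2: Ashgrove=9 Briarlake=21 Elkhorn=16 Greywater=10 → close Briarlake (overflow 10)
  21÷3 = 7 each, +1 to first 0
Round 3: Ashgrove=16 Elkhorn=23 Greywater=17 → close Elkhorn (overflow 15)
  23÷2 = 11 each, +1 to first 1
Round 4: Ashgrove=28 Greywater=28 → close Greywater (overflow 21)
  28÷1 = 28 each, +1 to first 0

Closure order: Dunmere, Briarlake, Elkhorn, Greywater
Last habitat: Ashgrove with 56 animals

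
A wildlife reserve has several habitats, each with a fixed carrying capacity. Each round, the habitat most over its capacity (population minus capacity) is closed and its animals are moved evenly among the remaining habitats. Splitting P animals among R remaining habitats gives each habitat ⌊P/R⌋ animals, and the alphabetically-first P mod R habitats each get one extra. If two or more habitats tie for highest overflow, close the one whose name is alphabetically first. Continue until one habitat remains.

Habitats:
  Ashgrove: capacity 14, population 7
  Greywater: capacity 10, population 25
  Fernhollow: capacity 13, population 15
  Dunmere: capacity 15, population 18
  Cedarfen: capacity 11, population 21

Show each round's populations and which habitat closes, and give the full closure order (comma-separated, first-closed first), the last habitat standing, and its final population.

Closure order: Greywater, Cedarfen, Dunmere, Fernhollow
Last habitat: Ashgrove with 86 animals

Round 1: Ashgrove=7 Cedarfen=21 Dunmere=18 Fernhollow=15 Greywater=25 → close Greywater (overflow 15)
  25÷4 = 6 each, +1 to first 1
Round 2: Ashgrove=14 Cedarfen=27 Dunmere=24 Fernhollow=21 → close Cedarfen (overflow 16)
  27÷3 = 9 each, +1 to first 0
Round 3: Ashgrove=23 Dunmere=33 Fernhollow=30 → close Dunmere (overflow 18)
  33÷2 = 16 each, +1 to first 1
Round 4: Ashgrove=40 Fernhollow=46 → close Fernhollow (overflow 33)
  46÷1 = 46 each, +1 to first 0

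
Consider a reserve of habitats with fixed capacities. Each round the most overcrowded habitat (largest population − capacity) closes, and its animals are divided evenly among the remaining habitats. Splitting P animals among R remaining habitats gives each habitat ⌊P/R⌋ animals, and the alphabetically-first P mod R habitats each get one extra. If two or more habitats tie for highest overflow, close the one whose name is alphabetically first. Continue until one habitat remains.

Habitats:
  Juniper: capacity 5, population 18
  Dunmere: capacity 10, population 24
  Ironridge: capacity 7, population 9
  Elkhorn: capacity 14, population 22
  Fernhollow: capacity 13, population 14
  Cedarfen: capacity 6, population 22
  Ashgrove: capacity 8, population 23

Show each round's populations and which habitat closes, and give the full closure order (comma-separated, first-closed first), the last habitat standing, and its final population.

Closure order: Cedarfen, Ashgrove, Dunmere, Juniper, Elkhorn, Fernhollow
Last habitat: Ironridge with 132 animals

Round 1: Ashgrove=23 Cedarfen=22 Dunmere=24 Elkhorn=22 Fernhollow=14 Ironridge=9 Juniper=18 → close Cedarfen (overflow 16)
  22÷6 = 3 each, +1 to first 4
Round 2: Ashgrove=27 Dunmere=28 Elkhorn=26 Fernhollow=18 Ironridge=12 Juniper=21 → close Ashgrove (overflow 19)
  27÷5 = 5 each, +1 to first 2
Round 3: Dunmere=34 Elkhorn=32 Fernhollow=23 Ironridge=17 Juniper=26 → close Dunmere (overflow 24)
  34÷4 = 8 each, +1 to first 2
Round 4: Elkhorn=41 Fernhollow=32 Ironridge=25 Juniper=34 → close Juniper (overflow 29)
  34÷3 = 11 each, +1 to first 1
Round 5: Elkhorn=53 Fernhollow=43 Ironridge=36 → close Elkhorn (overflow 39)
  53÷2 = 26 each, +1 to first 1
Round 6: Fernhollow=70 Ironridge=62 → close Fernhollow (overflow 57)
  70÷1 = 70 each, +1 to first 0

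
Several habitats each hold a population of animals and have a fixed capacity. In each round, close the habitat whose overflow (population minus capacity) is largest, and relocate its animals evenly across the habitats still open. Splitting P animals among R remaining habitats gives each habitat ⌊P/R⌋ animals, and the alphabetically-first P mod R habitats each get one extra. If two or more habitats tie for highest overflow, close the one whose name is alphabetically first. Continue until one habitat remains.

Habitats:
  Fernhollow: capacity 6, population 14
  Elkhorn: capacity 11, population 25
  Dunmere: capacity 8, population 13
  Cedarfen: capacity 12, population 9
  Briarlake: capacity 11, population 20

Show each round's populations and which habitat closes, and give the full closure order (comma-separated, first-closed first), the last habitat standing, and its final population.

Round 1: Briarlake=20 Cedarfen=9 Dunmere=13 Elkhorn=25 Fernhollow=14 → close Elkhorn (overflow 14)
  25÷4 = 6 each, +1 to first 1
Round 2: Briarlake=27 Cedarfen=15 Dunmere=19 Fernhollow=20 → close Briarlake (overflow 16)
  27÷3 = 9 each, +1 to first 0
Round 3: Cedarfen=24 Dunmere=28 Fernhollow=29 → close Fernhollow (overflow 23)
  29÷2 = 14 each, +1 to first 1
Round 4: Cedarfen=39 Dunmere=42 → close Dunmere (overflow 34)
  42÷1 = 42 each, +1 to first 0

Closure order: Elkhorn, Briarlake, Fernhollow, Dunmere
Last habitat: Cedarfen with 81 animals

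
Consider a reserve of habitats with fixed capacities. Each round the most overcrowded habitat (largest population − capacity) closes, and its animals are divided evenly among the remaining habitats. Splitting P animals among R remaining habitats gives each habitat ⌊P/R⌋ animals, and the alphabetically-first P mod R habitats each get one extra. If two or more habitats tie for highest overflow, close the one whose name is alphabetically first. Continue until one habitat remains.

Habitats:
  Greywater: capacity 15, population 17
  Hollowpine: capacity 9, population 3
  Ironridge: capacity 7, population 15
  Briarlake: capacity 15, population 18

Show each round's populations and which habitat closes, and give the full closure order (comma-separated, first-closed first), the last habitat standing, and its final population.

Closure order: Ironridge, Briarlake, Greywater
Last habitat: Hollowpine with 53 animals

Round 1: Briarlake=18 Greywater=17 Hollowpine=3 Ironridge=15 → close Ironridge (overflow 8)
  15÷3 = 5 each, +1 to first 0
Round 2: Briarlake=23 Greywater=22 Hollowpine=8 → close Briarlake (overflow 8)
  23÷2 = 11 each, +1 to first 1
Round 3: Greywater=34 Hollowpine=19 → close Greywater (overflow 19)
  34÷1 = 34 each, +1 to first 0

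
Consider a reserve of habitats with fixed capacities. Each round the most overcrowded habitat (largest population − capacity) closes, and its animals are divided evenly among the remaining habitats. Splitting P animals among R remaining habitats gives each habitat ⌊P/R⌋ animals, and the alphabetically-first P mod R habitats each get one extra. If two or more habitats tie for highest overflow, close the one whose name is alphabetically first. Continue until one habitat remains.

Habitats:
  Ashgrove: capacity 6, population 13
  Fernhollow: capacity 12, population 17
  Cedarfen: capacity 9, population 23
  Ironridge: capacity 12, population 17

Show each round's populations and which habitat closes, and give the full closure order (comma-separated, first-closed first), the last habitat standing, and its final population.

Round 1: Ashgrove=13 Cedarfen=23 Fernhollow=17 Ironridge=17 → close Cedarfen (overflow 14)
  23÷3 = 7 each, +1 to first 2
Round 2: Ashgrove=21 Fernhollow=25 Ironridge=24 → close Ashgrove (overflow 15)
  21÷2 = 10 each, +1 to first 1
Round 3: Fernhollow=36 Ironridge=34 → close Fernhollow (overflow 24)
  36÷1 = 36 each, +1 to first 0

Closure order: Cedarfen, Ashgrove, Fernhollow
Last habitat: Ironridge with 70 animals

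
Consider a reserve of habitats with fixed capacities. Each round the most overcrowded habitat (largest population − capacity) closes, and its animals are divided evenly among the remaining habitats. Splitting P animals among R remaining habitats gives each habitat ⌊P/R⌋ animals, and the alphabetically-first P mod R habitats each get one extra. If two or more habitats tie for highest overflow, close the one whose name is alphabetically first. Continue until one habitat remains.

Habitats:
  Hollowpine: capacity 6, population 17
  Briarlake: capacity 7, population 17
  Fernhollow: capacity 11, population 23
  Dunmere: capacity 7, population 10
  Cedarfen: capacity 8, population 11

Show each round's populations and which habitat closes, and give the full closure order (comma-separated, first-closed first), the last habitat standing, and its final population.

Round 1: Briarlake=17 Cedarfen=11 Dunmere=10 Fernhollow=23 Hollowpine=17 → close Fernhollow (overflow 12)
  23÷4 = 5 each, +1 to first 3
Round 2: Briarlake=23 Cedarfen=17 Dunmere=16 Hollowpine=22 → close Briarlake (overflow 16)
  23÷3 = 7 each, +1 to first 2
Round 3: Cedarfen=25 Dunmere=24 Hollowpine=29 → close Hollowpine (overflow 23)
  29÷2 = 14 each, +1 to first 1
Round 4: Cedarfen=40 Dunmere=38 → close Cedarfen (overflow 32)
  40÷1 = 40 each, +1 to first 0

Closure order: Fernhollow, Briarlake, Hollowpine, Cedarfen
Last habitat: Dunmere with 78 animals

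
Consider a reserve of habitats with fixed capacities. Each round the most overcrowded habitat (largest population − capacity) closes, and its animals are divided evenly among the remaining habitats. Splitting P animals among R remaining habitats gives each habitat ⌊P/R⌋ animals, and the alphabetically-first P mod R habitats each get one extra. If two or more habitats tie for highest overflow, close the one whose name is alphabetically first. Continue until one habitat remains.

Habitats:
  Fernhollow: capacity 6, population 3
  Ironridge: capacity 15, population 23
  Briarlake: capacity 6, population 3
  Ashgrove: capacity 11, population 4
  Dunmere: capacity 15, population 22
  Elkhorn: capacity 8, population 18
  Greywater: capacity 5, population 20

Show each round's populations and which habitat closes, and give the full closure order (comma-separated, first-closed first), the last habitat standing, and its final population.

Round 1: Ashgrove=4 Briarlake=3 Dunmere=22 Elkhorn=18 Fernhollow=3 Greywater=20 Ironridge=23 → close Greywater (overflow 15)
  20÷6 = 3 each, +1 to first 2
Round 2: Ashgrove=8 Briarlake=7 Dunmere=25 Elkhorn=21 Fernhollow=6 Ironridge=26 → close Elkhorn (overflow 13)
  21÷5 = 4 each, +1 to first 1
Round 3: Ashgrove=13 Briarlake=11 Dunmere=29 Fernhollow=10 Ironridge=30 → close Ironridge (overflow 15)
  30÷4 = 7 each, +1 to first 2
Round 4: Ashgrove=21 Briarlake=19 Dunmere=36 Fernhollow=17 → close Dunmere (overflow 21)
  36÷3 = 12 each, +1 to first 0
Round 5: Ashgrove=33 Briarlake=31 Fernhollow=29 → close Briarlake (overflow 25)
  31÷2 = 15 each, +1 to first 1
Round 6: Ashgrove=49 Fernhollow=44 → close Ashgrove (overflow 38)
  49÷1 = 49 each, +1 to first 0

Closure order: Greywater, Elkhorn, Ironridge, Dunmere, Briarlake, Ashgrove
Last habitat: Fernhollow with 93 animals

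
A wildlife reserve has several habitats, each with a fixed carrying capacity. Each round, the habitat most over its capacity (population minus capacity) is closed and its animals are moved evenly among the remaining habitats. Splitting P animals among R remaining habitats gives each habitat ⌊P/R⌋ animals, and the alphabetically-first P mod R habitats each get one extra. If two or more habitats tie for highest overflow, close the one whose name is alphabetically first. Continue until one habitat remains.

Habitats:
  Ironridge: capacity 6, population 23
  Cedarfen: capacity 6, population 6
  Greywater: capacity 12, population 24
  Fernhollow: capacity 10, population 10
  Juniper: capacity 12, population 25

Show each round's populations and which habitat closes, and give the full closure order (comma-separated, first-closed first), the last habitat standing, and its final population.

Closure order: Ironridge, Greywater, Juniper, Cedarfen
Last habitat: Fernhollow with 88 animals

Round 1: Cedarfen=6 Fernhollow=10 Greywater=24 Ironridge=23 Juniper=25 → close Ironridge (overflow 17)
  23÷4 = 5 each, +1 to first 3
Round 2: Cedarfen=12 Fernhollow=16 Greywater=30 Juniper=30 → close Greywater (overflow 18)
  30÷3 = 10 each, +1 to first 0
Round 3: Cedarfen=22 Fernhollow=26 Juniper=40 → close Juniper (overflow 28)
  40÷2 = 20 each, +1 to first 0
Round 4: Cedarfen=42 Fernhollow=46 → close Cedarfen (overflow 36)
  42÷1 = 42 each, +1 to first 0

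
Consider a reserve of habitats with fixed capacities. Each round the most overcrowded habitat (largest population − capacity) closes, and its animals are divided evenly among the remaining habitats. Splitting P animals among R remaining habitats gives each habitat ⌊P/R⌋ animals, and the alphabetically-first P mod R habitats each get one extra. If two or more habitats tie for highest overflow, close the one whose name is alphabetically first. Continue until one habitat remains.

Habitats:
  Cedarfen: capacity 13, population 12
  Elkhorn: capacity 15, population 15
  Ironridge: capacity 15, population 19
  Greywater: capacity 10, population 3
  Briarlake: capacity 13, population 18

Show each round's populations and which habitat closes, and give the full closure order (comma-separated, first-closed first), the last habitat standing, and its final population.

Closure order: Briarlake, Ironridge, Elkhorn, Cedarfen
Last habitat: Greywater with 67 animals

Round 1: Briarlake=18 Cedarfen=12 Elkhorn=15 Greywater=3 Ironridge=19 → close Briarlake (overflow 5)
  18÷4 = 4 each, +1 to first 2
Round 2: Cedarfen=17 Elkhorn=20 Greywater=7 Ironridge=23 → close Ironridge (overflow 8)
  23÷3 = 7 each, +1 to first 2
Round 3: Cedarfen=25 Elkhorn=28 Greywater=14 → close Elkhorn (overflow 13)
  28÷2 = 14 each, +1 to first 0
Round 4: Cedarfen=39 Greywater=28 → close Cedarfen (overflow 26)
  39÷1 = 39 each, +1 to first 0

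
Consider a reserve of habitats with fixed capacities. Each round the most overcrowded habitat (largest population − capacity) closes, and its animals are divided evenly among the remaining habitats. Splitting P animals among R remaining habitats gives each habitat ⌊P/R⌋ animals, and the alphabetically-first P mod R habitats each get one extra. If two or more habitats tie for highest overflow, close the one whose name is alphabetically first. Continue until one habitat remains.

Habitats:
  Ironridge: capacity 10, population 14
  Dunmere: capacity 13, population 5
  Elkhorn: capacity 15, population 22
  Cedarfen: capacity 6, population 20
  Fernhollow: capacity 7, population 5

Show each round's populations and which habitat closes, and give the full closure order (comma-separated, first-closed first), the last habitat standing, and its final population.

Round 1: Cedarfen=20 Dunmere=5 Elkhorn=22 Fernhollow=5 Ironridge=14 → close Cedarfen (overflow 14)
  20÷4 = 5 each, +1 to first 0
Round 2: Dunmere=10 Elkhorn=27 Fernhollow=10 Ironridge=19 → close Elkhorn (overflow 12)
  27÷3 = 9 each, +1 to first 0
Round 3: Dunmere=19 Fernhollow=19 Ironridge=28 → close Ironridge (overflow 18)
  28÷2 = 14 each, +1 to first 0
Round 4: Dunmere=33 Fernhollow=33 → close Fernhollow (overflow 26)
  33÷1 = 33 each, +1 to first 0

Closure order: Cedarfen, Elkhorn, Ironridge, Fernhollow
Last habitat: Dunmere with 66 animals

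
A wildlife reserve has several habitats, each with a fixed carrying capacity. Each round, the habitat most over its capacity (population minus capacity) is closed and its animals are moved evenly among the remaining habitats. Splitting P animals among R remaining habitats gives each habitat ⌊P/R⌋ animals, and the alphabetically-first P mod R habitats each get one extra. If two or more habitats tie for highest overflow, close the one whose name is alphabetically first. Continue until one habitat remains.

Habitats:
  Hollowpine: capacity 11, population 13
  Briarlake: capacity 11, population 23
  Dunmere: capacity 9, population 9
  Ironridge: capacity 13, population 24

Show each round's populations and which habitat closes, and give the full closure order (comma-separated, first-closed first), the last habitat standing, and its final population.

Closure order: Briarlake, Ironridge, Hollowpine
Last habitat: Dunmere with 69 animals

Round 1: Briarlake=23 Dunmere=9 Hollowpine=13 Ironridge=24 → close Briarlake (overflow 12)
  23÷3 = 7 each, +1 to first 2
Round 2: Dunmere=17 Hollowpine=21 Ironridge=31 → close Ironridge (overflow 18)
  31÷2 = 15 each, +1 to first 1
Round 3: Dunmere=33 Hollowpine=36 → close Hollowpine (overflow 25)
  36÷1 = 36 each, +1 to first 0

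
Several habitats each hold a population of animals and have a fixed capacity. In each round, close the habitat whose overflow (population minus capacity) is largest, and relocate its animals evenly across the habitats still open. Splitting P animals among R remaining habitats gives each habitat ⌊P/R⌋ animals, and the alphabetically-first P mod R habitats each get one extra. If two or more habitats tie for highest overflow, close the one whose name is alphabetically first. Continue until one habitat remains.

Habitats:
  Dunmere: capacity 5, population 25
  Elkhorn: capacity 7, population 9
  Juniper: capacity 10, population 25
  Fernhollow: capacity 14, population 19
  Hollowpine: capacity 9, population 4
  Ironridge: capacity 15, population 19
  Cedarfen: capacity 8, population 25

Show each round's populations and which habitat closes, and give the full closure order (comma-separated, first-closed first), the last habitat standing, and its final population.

Round 1: Cedarfen=25 Dunmere=25 Elkhorn=9 Fernhollow=19 Hollowpine=4 Ironridge=19 Juniper=25 → close Dunmere (overflow 20)
  25÷6 = 4 each, +1 to first 1
Round 2: Cedarfen=30 Elkhorn=13 Fernhollow=23 Hollowpine=8 Ironridge=23 Juniper=29 → close Cedarfen (overflow 22)
  30÷5 = 6 each, +1 to first 0
Round 3: Elkhorn=19 Fernhollow=29 Hollowpine=14 Ironridge=29 Juniper=35 → close Juniper (overflow 25)
  35÷4 = 8 each, +1 to first 3
Round 4: Elkhorn=28 Fernhollow=38 Hollowpine=23 Ironridge=37 → close Fernhollow (overflow 24)
  38÷3 = 12 each, +1 to first 2
Round 5: Elkhorn=41 Hollowpine=36 Ironridge=49 → close Elkhorn (overflow 34)
  41÷2 = 20 each, +1 to first 1
Round 6: Hollowpine=57 Ironridge=69 → close Ironridge (overflow 54)
  69÷1 = 69 each, +1 to first 0

Closure order: Dunmere, Cedarfen, Juniper, Fernhollow, Elkhorn, Ironridge
Last habitat: Hollowpine with 126 animals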